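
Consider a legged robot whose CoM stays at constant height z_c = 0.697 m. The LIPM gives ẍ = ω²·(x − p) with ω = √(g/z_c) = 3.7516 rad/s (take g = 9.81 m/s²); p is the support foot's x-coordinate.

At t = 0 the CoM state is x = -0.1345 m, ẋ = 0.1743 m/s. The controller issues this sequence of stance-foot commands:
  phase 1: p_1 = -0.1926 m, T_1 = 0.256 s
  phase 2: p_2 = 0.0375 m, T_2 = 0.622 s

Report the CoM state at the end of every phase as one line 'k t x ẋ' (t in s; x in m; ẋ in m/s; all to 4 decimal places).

1 0.2560 -0.0538 0.5041
2 0.8780 0.2488 0.8747

phase 1: p=-0.1926, T=0.256, ωT=0.960410, cosh=1.497751, sinh=1.115015; start (x,ẋ)=(-0.134500, 0.174300) → end (x,ẋ)=(-0.053777, 0.504096)
phase 2: p=0.0375, T=0.622, ωT=2.333495, cosh=5.205442, sinh=5.108486; start (x,ẋ)=(-0.053777, 0.504096) → end (x,ẋ)=(0.248782, 0.874720)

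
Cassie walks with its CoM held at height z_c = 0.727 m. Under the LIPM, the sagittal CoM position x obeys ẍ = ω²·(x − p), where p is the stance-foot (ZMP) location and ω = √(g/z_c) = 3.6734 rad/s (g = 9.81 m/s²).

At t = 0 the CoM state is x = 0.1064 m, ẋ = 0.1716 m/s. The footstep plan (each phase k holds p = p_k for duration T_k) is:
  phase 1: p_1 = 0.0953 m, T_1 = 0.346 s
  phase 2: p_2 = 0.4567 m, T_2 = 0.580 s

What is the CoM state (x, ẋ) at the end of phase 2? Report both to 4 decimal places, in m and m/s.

phase 1: p=0.0953, T=0.346, ωT=1.270996, cosh=1.922477, sinh=1.641925; start (x,ẋ)=(0.106400, 0.171600) → end (x,ẋ)=(0.193341, 0.396846)
phase 2: p=0.4567, T=0.580, ωT=2.130572, cosh=4.269225, sinh=4.150456; start (x,ẋ)=(0.193341, 0.396846) → end (x,ẋ)=(-0.219256, -2.321025)

x = -0.2193, ẋ = -2.3210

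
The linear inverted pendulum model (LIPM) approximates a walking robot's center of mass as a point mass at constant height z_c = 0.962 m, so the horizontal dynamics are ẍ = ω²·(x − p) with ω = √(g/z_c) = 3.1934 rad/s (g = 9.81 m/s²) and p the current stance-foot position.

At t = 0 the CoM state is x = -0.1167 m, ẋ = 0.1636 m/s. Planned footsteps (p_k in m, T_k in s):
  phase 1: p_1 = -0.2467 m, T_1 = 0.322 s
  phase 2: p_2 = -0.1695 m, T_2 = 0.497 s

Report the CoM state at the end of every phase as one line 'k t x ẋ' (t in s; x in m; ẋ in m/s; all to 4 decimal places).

phase 1: p=-0.2467, T=0.322, ωT=1.028275, cosh=1.576931, sinh=1.219307; start (x,ẋ)=(-0.116700, 0.163600) → end (x,ẋ)=(0.020767, 0.764171)
phase 2: p=-0.1695, T=0.497, ωT=1.587120, cosh=2.547080, sinh=2.342566; start (x,ẋ)=(0.020767, 0.764171) → end (x,ẋ)=(0.875694, 3.369744)

1 0.3220 0.0208 0.7642
2 0.8190 0.8757 3.3697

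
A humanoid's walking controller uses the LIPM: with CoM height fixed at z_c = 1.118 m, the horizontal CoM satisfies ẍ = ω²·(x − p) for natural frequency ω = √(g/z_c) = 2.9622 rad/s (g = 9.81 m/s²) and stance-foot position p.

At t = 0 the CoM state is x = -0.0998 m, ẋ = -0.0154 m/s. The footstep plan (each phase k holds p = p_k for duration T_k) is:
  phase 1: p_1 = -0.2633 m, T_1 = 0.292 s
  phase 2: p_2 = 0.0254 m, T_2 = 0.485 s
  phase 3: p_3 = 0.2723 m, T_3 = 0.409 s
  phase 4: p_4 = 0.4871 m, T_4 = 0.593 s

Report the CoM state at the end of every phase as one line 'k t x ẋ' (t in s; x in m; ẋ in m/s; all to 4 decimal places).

phase 1: p=-0.2633, T=0.292, ωT=0.864962, cosh=1.397992, sinh=0.976925; start (x,ẋ)=(-0.099800, -0.015400) → end (x,ẋ)=(-0.039807, 0.451615)
phase 2: p=0.0254, T=0.485, ωT=1.436667, cosh=2.222185, sinh=1.984466; start (x,ẋ)=(-0.039807, 0.451615) → end (x,ẋ)=(0.183048, 0.620259)
phase 3: p=0.2723, T=0.409, ωT=1.211540, cosh=1.828195, sinh=1.530457; start (x,ẋ)=(0.183048, 0.620259) → end (x,ẋ)=(0.429594, 0.729328)
phase 4: p=0.4871, T=0.593, ωT=1.756585, cosh=2.982626, sinh=2.809993; start (x,ẋ)=(0.429594, 0.729328) → end (x,ẋ)=(1.007434, 1.696647)

1 0.2920 -0.0398 0.4516
2 0.7770 0.1830 0.6203
3 1.1860 0.4296 0.7293
4 1.7790 1.0074 1.6966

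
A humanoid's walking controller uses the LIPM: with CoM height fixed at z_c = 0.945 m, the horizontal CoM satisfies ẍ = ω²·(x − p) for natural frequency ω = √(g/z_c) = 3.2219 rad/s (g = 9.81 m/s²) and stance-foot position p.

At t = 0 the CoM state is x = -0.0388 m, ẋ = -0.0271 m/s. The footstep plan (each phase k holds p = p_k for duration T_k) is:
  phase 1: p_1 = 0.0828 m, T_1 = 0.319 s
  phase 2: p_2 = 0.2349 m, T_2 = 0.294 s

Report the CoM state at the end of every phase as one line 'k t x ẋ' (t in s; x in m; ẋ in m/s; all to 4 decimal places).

phase 1: p=0.0828, T=0.319, ωT=1.027786, cosh=1.576335, sinh=1.218537; start (x,ẋ)=(-0.038800, -0.027100) → end (x,ẋ)=(-0.119132, -0.520121)
phase 2: p=0.2349, T=0.294, ωT=0.947239, cosh=1.483195, sinh=1.095384; start (x,ẋ)=(-0.119132, -0.520121) → end (x,ẋ)=(-0.467029, -2.020896)

1 0.3190 -0.1191 -0.5201
2 0.6130 -0.4670 -2.0209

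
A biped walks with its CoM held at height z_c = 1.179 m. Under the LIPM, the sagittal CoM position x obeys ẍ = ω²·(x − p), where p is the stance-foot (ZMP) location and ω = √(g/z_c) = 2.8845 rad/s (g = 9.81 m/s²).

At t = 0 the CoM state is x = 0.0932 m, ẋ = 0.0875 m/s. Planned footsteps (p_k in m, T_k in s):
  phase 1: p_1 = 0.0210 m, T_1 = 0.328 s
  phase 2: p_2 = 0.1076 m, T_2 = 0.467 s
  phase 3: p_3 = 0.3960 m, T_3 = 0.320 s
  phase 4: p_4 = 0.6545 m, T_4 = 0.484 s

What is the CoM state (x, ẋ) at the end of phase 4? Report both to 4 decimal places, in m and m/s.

x = 2.0896, ẋ = 4.4111

phase 1: p=0.0210, T=0.328, ωT=0.946116, cosh=1.481966, sinh=1.093720; start (x,ẋ)=(0.093200, 0.087500) → end (x,ẋ)=(0.161175, 0.357451)
phase 2: p=0.1076, T=0.467, ωT=1.347062, cosh=2.053055, sinh=1.793052; start (x,ẋ)=(0.161175, 0.357451) → end (x,ẋ)=(0.439791, 1.010962)
phase 3: p=0.3960, T=0.320, ωT=0.923040, cosh=1.457120, sinh=1.059810; start (x,ẋ)=(0.439791, 1.010962) → end (x,ẋ)=(0.831252, 1.606963)
phase 4: p=0.6545, T=0.484, ωT=1.396098, cosh=2.143484, sinh=1.895923; start (x,ẋ)=(0.831252, 1.606963) → end (x,ẋ)=(2.089589, 4.411118)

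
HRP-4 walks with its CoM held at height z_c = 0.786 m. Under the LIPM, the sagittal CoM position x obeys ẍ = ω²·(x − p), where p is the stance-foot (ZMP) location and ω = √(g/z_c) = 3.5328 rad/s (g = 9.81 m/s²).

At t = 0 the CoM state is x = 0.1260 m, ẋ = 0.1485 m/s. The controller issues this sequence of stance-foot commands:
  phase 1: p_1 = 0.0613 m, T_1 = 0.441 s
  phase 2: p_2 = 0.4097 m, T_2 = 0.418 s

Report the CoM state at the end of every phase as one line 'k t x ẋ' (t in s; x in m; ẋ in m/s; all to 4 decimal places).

1 0.4410 0.3171 0.8870
2 0.8590 0.7175 1.3645

phase 1: p=0.0613, T=0.441, ωT=1.557965, cosh=2.479855, sinh=2.269291; start (x,ẋ)=(0.126000, 0.148500) → end (x,ẋ)=(0.317135, 0.886955)
phase 2: p=0.4097, T=0.418, ωT=1.476710, cosh=2.303453, sinh=2.075065; start (x,ẋ)=(0.317135, 0.886955) → end (x,ẋ)=(0.717454, 1.364488)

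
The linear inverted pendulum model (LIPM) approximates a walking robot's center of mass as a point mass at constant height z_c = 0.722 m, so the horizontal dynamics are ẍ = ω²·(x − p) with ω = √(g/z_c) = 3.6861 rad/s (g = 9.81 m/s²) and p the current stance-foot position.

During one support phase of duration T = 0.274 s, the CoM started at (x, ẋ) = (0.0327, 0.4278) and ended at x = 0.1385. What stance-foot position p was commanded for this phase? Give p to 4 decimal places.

p = 0.0911

ωT = 3.6861·0.274 = 1.009991; cosh(ωT) = 1.554900, sinh(ωT) = 1.190678
x(T) = p + (x₀−p)·cosh(ωT) + (ẋ₀/ω)·sinh(ωT) ⇒ p·(1 − cosh) = x(T) − x₀·cosh − (ẋ₀/ω)·sinh
numerator   = 0.1385 − (0.0327)·1.554900 − (0.4278/3.6861)·1.190678 = -0.050532
denominator = 1 − 1.554900 = -0.554900
p = -0.050532 / -0.554900 = 0.0911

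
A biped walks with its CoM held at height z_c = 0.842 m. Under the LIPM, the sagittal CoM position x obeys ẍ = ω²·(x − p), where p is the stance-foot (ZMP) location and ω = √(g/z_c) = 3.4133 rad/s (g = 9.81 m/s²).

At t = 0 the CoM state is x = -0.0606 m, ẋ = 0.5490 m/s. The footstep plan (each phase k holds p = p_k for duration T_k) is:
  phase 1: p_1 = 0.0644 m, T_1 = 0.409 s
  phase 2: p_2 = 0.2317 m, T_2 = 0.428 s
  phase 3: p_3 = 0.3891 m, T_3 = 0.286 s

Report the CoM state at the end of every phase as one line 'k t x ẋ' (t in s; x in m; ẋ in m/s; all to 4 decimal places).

1 0.4090 0.1014 0.3678
2 0.8370 0.1555 -0.0714
3 1.1230 0.0113 -1.0162

phase 1: p=0.0644, T=0.409, ωT=1.396040, cosh=2.143374, sinh=1.895798; start (x,ẋ)=(-0.060600, 0.549000) → end (x,ẋ)=(0.101401, 0.367846)
phase 2: p=0.2317, T=0.428, ωT=1.460892, cosh=2.270917, sinh=2.038887; start (x,ẋ)=(0.101401, 0.367846) → end (x,ẋ)=(0.155530, -0.071445)
phase 3: p=0.3891, T=0.286, ωT=0.976204, cosh=1.515550, sinh=1.138811; start (x,ẋ)=(0.155530, -0.071445) → end (x,ẋ)=(0.011276, -1.016190)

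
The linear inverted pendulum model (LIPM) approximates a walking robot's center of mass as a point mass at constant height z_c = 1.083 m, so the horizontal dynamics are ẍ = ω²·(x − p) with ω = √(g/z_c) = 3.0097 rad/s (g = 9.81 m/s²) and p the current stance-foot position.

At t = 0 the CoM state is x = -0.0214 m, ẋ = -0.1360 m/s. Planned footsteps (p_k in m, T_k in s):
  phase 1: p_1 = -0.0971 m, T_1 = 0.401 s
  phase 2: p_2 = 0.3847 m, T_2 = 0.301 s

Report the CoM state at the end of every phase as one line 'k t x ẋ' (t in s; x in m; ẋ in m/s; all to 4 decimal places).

phase 1: p=-0.0971, T=0.401, ωT=1.206890, cosh=1.821098, sinh=1.521972; start (x,ẋ)=(-0.021400, -0.136000) → end (x,ẋ)=(-0.028017, 0.099088)
phase 2: p=0.3847, T=0.301, ωT=0.905920, cosh=1.439188, sinh=1.035018; start (x,ẋ)=(-0.028017, 0.099088) → end (x,ẋ)=(-0.175201, -1.143045)

1 0.4010 -0.0280 0.0991
2 0.7020 -0.1752 -1.1430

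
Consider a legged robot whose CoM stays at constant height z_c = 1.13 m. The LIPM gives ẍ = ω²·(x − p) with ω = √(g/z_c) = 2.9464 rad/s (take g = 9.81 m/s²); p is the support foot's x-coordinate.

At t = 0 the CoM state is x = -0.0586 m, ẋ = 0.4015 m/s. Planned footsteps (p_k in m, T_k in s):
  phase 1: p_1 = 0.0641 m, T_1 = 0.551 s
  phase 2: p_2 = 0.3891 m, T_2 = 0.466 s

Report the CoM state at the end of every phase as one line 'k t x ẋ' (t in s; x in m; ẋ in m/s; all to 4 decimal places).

1 0.5510 0.0730 0.1766
2 1.0170 -0.1642 -1.3495

phase 1: p=0.0641, T=0.551, ωT=1.623466, cosh=2.633925, sinh=2.436711; start (x,ẋ)=(-0.058600, 0.401500) → end (x,ẋ)=(0.072963, 0.176593)
phase 2: p=0.3891, T=0.466, ωT=1.373022, cosh=2.100301, sinh=1.846961; start (x,ẋ)=(0.072963, 0.176593) → end (x,ẋ)=(-0.164185, -1.349482)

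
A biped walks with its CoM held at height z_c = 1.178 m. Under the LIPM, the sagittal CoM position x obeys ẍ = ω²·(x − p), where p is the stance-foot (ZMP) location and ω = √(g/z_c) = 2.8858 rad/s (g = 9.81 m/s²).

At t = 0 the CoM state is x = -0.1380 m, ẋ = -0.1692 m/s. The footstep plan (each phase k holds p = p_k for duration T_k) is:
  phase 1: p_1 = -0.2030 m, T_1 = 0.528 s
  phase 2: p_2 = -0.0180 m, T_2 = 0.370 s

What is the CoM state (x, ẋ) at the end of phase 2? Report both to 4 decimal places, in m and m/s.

x = -0.2717, ẋ = -0.5754

phase 1: p=-0.2030, T=0.528, ωT=1.523702, cosh=2.403544, sinh=2.185641; start (x,ẋ)=(-0.138000, -0.169200) → end (x,ẋ)=(-0.174918, 0.003296)
phase 2: p=-0.0180, T=0.370, ωT=1.067746, cosh=1.626299, sinh=1.282517; start (x,ẋ)=(-0.174918, 0.003296) → end (x,ẋ)=(-0.271731, -0.575406)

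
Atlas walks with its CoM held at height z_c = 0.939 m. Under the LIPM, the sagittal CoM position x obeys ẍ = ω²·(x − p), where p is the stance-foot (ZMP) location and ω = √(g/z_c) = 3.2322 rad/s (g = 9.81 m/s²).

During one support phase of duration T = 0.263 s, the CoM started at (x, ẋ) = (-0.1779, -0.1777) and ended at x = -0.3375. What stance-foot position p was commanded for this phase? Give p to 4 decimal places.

p = 0.1011

ωT = 3.2322·0.263 = 0.850069; cosh(ωT) = 1.383596, sinh(ωT) = 0.956211
x(T) = p + (x₀−p)·cosh(ωT) + (ẋ₀/ω)·sinh(ωT) ⇒ p·(1 − cosh) = x(T) − x₀·cosh − (ẋ₀/ω)·sinh
numerator   = -0.3375 − (-0.1779)·1.383596 − (-0.1777/3.2322)·0.956211 = -0.038788
denominator = 1 − 1.383596 = -0.383596
p = -0.038788 / -0.383596 = 0.1011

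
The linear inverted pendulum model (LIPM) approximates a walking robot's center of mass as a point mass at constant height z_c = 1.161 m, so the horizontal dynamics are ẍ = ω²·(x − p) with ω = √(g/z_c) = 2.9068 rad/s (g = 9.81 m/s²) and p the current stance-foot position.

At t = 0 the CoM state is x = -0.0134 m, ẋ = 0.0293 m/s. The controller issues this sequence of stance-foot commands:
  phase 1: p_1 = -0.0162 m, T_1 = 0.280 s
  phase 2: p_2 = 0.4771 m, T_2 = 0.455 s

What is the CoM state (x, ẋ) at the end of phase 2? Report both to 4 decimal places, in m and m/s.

phase 1: p=-0.0162, T=0.280, ωT=0.813904, cosh=1.349913, sinh=0.906788; start (x,ẋ)=(-0.013400, 0.029300) → end (x,ẋ)=(-0.003280, 0.046933)
phase 2: p=0.4771, T=0.455, ωT=1.322594, cosh=2.009794, sinh=1.743351; start (x,ẋ)=(-0.003280, 0.046933) → end (x,ẋ)=(-0.460217, -2.340035)

x = -0.4602, ẋ = -2.3400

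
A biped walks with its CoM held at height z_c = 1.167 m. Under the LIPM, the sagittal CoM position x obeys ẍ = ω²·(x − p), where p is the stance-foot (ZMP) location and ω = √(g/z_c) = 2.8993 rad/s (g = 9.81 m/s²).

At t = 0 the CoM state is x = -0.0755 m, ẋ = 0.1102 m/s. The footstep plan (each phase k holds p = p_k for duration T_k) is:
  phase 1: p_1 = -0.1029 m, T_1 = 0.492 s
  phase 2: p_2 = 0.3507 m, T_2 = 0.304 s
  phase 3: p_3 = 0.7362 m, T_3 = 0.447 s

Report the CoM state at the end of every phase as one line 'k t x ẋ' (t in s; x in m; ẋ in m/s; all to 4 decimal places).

1 0.4920 0.0320 0.3985
2 0.7960 0.0374 -0.3604
3 1.2430 -0.8464 -4.1326

phase 1: p=-0.1029, T=0.492, ωT=1.426456, cosh=2.202037, sinh=1.961878; start (x,ẋ)=(-0.075500, 0.110200) → end (x,ẋ)=(0.032005, 0.398518)
phase 2: p=0.3507, T=0.304, ωT=0.881387, cosh=1.414227, sinh=1.000019; start (x,ẋ)=(0.032005, 0.398518) → end (x,ẋ)=(0.037449, -0.360415)
phase 3: p=0.7362, T=0.447, ωT=1.295987, cosh=1.964115, sinh=1.690487; start (x,ẋ)=(0.037449, -0.360415) → end (x,ẋ)=(-0.846374, -4.132637)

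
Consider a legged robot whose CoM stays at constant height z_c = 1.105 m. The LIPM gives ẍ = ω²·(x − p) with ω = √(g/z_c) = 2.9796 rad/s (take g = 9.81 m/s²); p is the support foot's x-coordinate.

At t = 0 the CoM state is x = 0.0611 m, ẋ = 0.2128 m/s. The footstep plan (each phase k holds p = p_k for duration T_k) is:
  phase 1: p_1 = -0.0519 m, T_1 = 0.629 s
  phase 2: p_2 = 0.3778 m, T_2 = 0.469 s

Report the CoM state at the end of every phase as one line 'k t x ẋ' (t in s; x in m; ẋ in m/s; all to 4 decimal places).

phase 1: p=-0.0519, T=0.629, ωT=1.874168, cosh=3.334441, sinh=3.180958; start (x,ẋ)=(0.061100, 0.212800) → end (x,ẋ)=(0.552073, 1.780581)
phase 2: p=0.3778, T=0.469, ωT=1.397432, cosh=2.146016, sinh=1.898785; start (x,ẋ)=(0.552073, 1.780581) → end (x,ẋ)=(1.886488, 4.807123)

1 0.6290 0.5521 1.7806
2 1.0980 1.8865 4.8071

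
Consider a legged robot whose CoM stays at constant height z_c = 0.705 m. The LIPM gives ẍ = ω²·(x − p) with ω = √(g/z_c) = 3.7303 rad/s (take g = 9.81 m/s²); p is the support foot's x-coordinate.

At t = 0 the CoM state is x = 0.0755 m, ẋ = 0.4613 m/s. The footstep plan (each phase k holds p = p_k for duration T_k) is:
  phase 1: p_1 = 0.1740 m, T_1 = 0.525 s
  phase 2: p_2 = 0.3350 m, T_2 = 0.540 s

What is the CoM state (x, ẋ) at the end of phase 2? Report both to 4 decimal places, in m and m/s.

x = 0.3872, ẋ = 0.2905

phase 1: p=0.1740, T=0.525, ωT=1.958408, cosh=3.614557, sinh=3.473474; start (x,ẋ)=(0.075500, 0.461300) → end (x,ẋ)=(0.247506, 0.391121)
phase 2: p=0.3350, T=0.540, ωT=2.014362, cosh=3.814674, sinh=3.681269; start (x,ẋ)=(0.247506, 0.391121) → end (x,ẋ)=(0.387220, 0.290514)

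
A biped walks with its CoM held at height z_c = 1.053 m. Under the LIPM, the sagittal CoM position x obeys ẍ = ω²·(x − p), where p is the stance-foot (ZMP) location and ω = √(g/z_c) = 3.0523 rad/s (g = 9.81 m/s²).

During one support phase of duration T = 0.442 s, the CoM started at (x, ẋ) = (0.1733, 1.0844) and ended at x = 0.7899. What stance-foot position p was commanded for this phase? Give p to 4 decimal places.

ωT = 3.0523·0.442 = 1.349117; cosh(ωT) = 2.056744, sinh(ωT) = 1.797275
x(T) = p + (x₀−p)·cosh(ωT) + (ẋ₀/ω)·sinh(ωT) ⇒ p·(1 − cosh) = x(T) − x₀·cosh − (ẋ₀/ω)·sinh
numerator   = 0.7899 − (0.1733)·2.056744 − (1.0844/3.0523)·1.797275 = -0.205057
denominator = 1 − 2.056744 = -1.056744
p = -0.205057 / -1.056744 = 0.1940

p = 0.1940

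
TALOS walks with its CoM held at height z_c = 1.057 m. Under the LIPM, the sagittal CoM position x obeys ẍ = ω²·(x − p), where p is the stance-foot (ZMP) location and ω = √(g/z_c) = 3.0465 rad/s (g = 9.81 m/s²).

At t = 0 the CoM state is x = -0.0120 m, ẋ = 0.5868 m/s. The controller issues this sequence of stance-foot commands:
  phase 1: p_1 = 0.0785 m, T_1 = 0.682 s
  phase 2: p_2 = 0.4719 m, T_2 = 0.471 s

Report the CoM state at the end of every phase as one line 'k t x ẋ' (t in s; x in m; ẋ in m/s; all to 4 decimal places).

phase 1: p=0.0785, T=0.682, ωT=2.077713, cosh=4.055700, sinh=3.930484; start (x,ẋ)=(-0.012000, 0.586800) → end (x,ẋ)=(0.468527, 1.296218)
phase 2: p=0.4719, T=0.471, ωT=1.434901, cosh=2.218685, sinh=1.980546; start (x,ẋ)=(0.468527, 1.296218) → end (x,ẋ)=(1.307095, 2.855549)

1 0.6820 0.4685 1.2962
2 1.1530 1.3071 2.8555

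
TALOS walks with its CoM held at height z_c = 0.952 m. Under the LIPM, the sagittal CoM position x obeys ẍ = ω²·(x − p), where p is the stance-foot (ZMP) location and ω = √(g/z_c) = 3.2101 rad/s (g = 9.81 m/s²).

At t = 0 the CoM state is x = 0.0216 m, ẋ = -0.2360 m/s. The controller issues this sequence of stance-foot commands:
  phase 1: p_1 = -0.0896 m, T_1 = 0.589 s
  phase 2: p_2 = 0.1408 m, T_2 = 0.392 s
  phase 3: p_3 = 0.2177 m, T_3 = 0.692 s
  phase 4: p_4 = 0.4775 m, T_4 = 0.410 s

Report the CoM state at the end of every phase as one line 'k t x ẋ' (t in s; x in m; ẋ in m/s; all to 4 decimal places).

1 0.5890 0.0492 0.3559
2 0.9810 0.1459 0.2009
3 1.6730 0.1677 -0.1136
4 2.0830 -0.2029 -1.9478

phase 1: p=-0.0896, T=0.589, ωT=1.890749, cosh=3.387643, sinh=3.236685; start (x,ẋ)=(0.021600, -0.236000) → end (x,ẋ)=(0.049151, 0.355893)
phase 2: p=0.1408, T=0.392, ωT=1.258359, cosh=1.901881, sinh=1.617761; start (x,ẋ)=(0.049151, 0.355893) → end (x,ẋ)=(0.145851, 0.200920)
phase 3: p=0.2177, T=0.692, ωT=2.221389, cosh=4.664294, sinh=4.555836; start (x,ẋ)=(0.145851, 0.200920) → end (x,ẋ)=(0.167726, -0.113616)
phase 4: p=0.4775, T=0.410, ωT=1.316141, cosh=1.998586, sinh=1.730418; start (x,ẋ)=(0.167726, -0.113616) → end (x,ẋ)=(-0.202856, -1.947811)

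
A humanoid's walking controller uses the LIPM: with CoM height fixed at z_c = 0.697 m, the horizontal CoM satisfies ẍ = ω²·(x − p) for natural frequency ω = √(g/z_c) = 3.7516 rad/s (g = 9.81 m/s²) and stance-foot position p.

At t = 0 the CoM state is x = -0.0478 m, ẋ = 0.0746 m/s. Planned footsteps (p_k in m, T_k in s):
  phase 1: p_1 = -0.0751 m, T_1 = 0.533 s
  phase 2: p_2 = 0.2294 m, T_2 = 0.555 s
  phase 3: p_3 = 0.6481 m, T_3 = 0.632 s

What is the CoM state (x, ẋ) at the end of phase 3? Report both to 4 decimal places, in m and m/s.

x = 0.2753, ẋ = -1.2386

phase 1: p=-0.0751, T=0.533, ωT=1.999603, cosh=3.760755, sinh=3.625366; start (x,ẋ)=(-0.047800, 0.074600) → end (x,ẋ)=(0.099658, 0.651858)
phase 2: p=0.2294, T=0.555, ωT=2.082138, cosh=4.073132, sinh=3.948469; start (x,ẋ)=(0.099658, 0.651858) → end (x,ẋ)=(0.387010, 0.733231)
phase 3: p=0.6481, T=0.632, ωT=2.371011, cosh=5.400801, sinh=5.307414; start (x,ẋ)=(0.387010, 0.733231) → end (x,ẋ)=(0.275313, -1.238603)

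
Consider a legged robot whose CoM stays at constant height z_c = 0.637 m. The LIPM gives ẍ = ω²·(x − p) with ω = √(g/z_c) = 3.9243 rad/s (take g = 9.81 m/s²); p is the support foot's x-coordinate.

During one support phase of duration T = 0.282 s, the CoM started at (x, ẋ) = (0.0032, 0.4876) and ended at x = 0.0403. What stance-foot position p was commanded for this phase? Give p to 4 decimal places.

p = 0.1955

ωT = 3.9243·0.282 = 1.106653; cosh(ωT) = 1.677441, sinh(ωT) = 1.346777
x(T) = p + (x₀−p)·cosh(ωT) + (ẋ₀/ω)·sinh(ωT) ⇒ p·(1 − cosh) = x(T) − x₀·cosh − (ẋ₀/ω)·sinh
numerator   = 0.0403 − (0.0032)·1.677441 − (0.4876/3.9243)·1.346777 = -0.132407
denominator = 1 − 1.677441 = -0.677441
p = -0.132407 / -0.677441 = 0.1955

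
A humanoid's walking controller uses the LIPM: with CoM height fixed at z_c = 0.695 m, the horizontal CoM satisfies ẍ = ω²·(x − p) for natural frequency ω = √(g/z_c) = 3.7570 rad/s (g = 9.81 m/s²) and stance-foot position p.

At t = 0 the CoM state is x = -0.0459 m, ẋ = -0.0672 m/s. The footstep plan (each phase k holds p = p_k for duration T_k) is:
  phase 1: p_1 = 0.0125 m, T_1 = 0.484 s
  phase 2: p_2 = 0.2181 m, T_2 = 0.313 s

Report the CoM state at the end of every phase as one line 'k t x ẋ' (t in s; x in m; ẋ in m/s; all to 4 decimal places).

phase 1: p=0.0125, T=0.484, ωT=1.818388, cosh=3.162102, sinh=2.999815; start (x,ẋ)=(-0.045900, -0.067200) → end (x,ẋ)=(-0.225823, -0.870679)
phase 2: p=0.2181, T=0.313, ωT=1.175941, cosh=1.774860, sinh=1.466331; start (x,ẋ)=(-0.225823, -0.870679) → end (x,ẋ)=(-0.909622, -3.990910)

1 0.4840 -0.2258 -0.8707
2 0.7970 -0.9096 -3.9909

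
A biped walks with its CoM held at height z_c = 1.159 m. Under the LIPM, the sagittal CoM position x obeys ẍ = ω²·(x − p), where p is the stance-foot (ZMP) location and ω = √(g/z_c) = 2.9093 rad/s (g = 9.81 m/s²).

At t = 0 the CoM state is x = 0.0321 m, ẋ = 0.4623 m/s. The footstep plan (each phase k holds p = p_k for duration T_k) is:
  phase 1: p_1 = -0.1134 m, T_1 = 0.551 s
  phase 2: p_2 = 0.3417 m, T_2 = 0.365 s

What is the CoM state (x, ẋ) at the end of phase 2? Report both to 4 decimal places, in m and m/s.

x = 1.7912, ẋ = 4.6775

phase 1: p=-0.1134, T=0.551, ωT=1.603024, cosh=2.584661, sinh=2.383374; start (x,ẋ)=(0.032100, 0.462300) → end (x,ẋ)=(0.641396, 2.203778)
phase 2: p=0.3417, T=0.365, ωT=1.061894, cosh=1.618822, sinh=1.273022; start (x,ẋ)=(0.641396, 2.203778) → end (x,ẋ)=(1.791162, 4.677481)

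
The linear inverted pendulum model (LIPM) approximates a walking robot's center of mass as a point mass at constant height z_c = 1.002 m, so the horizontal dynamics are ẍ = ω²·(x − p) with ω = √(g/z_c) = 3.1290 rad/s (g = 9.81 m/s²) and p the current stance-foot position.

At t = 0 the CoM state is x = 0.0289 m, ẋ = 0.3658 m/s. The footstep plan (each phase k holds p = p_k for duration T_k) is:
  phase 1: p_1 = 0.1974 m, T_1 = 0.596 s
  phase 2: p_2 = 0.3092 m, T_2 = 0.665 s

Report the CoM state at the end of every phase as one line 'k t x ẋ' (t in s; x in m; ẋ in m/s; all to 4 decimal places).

1 0.5960 0.0088 -0.4519
2 1.2610 -1.4823 -5.5447

phase 1: p=0.1974, T=0.596, ωT=1.864884, cosh=3.305051, sinh=3.150136; start (x,ẋ)=(0.028900, 0.365800) → end (x,ẋ)=(0.008770, -0.451879)
phase 2: p=0.3092, T=0.665, ωT=2.080785, cosh=4.067794, sinh=3.942961; start (x,ẋ)=(0.008770, -0.451879) → end (x,ẋ)=(-1.482316, -5.544716)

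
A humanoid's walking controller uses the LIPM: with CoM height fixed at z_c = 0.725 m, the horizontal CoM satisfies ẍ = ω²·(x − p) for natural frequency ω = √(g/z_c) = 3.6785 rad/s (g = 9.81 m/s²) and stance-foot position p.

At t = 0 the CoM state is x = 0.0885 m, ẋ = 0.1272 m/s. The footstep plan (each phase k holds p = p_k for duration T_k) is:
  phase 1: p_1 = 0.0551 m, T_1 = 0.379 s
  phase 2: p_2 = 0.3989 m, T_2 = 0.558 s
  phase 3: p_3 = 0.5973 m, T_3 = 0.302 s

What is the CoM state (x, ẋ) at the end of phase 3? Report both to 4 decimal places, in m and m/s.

phase 1: p=0.0551, T=0.379, ωT=1.394151, cosh=2.139798, sinh=1.891754; start (x,ẋ)=(0.088500, 0.127200) → end (x,ẋ)=(0.191985, 0.504607)
phase 2: p=0.3989, T=0.558, ωT=2.052603, cosh=3.958274, sinh=3.829874; start (x,ẋ)=(0.191985, 0.504607) → end (x,ẋ)=(0.105245, -0.917688)
phase 3: p=0.5973, T=0.302, ωT=1.110907, cosh=1.683186, sinh=1.353926; start (x,ẋ)=(0.105245, -0.917688) → end (x,ẋ)=(-0.568689, -3.995279)

x = -0.5687, ẋ = -3.9953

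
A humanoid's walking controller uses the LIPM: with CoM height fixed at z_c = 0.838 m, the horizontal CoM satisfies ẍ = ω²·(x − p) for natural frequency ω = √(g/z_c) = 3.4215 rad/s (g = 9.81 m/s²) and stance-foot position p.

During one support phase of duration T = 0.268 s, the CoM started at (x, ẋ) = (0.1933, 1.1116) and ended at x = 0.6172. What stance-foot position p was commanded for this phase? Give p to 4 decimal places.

p = 0.0104

ωT = 3.4215·0.268 = 0.916962; cosh(ωT) = 1.450705, sinh(ωT) = 1.050974
x(T) = p + (x₀−p)·cosh(ωT) + (ẋ₀/ω)·sinh(ωT) ⇒ p·(1 − cosh) = x(T) − x₀·cosh − (ẋ₀/ω)·sinh
numerator   = 0.6172 − (0.1933)·1.450705 − (1.1116/3.4215)·1.050974 = -0.004669
denominator = 1 − 1.450705 = -0.450705
p = -0.004669 / -0.450705 = 0.0104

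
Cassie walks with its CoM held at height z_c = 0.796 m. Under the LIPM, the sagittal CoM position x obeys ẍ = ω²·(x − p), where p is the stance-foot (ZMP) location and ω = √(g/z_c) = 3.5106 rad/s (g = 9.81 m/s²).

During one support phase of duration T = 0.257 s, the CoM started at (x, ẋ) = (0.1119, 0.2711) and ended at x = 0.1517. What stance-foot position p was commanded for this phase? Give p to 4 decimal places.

ωT = 3.5106·0.257 = 0.902224; cosh(ωT) = 1.435373, sinh(ωT) = 1.029707
x(T) = p + (x₀−p)·cosh(ωT) + (ẋ₀/ω)·sinh(ωT) ⇒ p·(1 − cosh) = x(T) − x₀·cosh − (ẋ₀/ω)·sinh
numerator   = 0.1517 − (0.1119)·1.435373 − (0.2711/3.5106)·1.029707 = -0.088436
denominator = 1 − 1.435373 = -0.435373
p = -0.088436 / -0.435373 = 0.2031

p = 0.2031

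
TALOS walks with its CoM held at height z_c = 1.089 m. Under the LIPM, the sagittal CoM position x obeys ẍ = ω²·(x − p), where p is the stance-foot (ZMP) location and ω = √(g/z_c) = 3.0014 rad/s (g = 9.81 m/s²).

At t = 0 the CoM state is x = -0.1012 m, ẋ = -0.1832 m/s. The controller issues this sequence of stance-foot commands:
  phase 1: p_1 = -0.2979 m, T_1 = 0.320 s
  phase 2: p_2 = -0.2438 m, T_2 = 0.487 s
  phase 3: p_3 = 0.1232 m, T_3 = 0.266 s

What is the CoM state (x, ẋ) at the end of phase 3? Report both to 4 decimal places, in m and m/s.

x = 1.0745, ẋ = 3.3371

phase 1: p=-0.2979, T=0.320, ωT=0.960448, cosh=1.497794, sinh=1.115073; start (x,ẋ)=(-0.101200, -0.183200) → end (x,ẋ)=(-0.071346, 0.383916)
phase 2: p=-0.2438, T=0.487, ωT=1.461682, cosh=2.272527, sinh=2.040681; start (x,ẋ)=(-0.071346, 0.383916) → end (x,ẋ)=(0.409134, 1.928722)
phase 3: p=0.1232, T=0.266, ωT=0.798372, cosh=1.335991, sinh=0.885930; start (x,ẋ)=(0.409134, 1.928722) → end (x,ẋ)=(1.074511, 3.337065)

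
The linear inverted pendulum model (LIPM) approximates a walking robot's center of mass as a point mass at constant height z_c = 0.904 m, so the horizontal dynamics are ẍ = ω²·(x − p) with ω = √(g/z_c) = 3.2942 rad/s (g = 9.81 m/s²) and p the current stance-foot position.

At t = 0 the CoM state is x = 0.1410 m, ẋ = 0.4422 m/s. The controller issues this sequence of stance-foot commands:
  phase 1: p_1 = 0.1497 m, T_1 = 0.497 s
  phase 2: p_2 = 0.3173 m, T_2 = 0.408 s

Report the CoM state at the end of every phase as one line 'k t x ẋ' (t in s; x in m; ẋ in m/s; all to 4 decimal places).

phase 1: p=0.1497, T=0.497, ωT=1.637217, cosh=2.667683, sinh=2.473162; start (x,ẋ)=(0.141000, 0.442200) → end (x,ẋ)=(0.458478, 1.108770)
phase 2: p=0.3173, T=0.408, ωT=1.344034, cosh=2.047635, sinh=1.786844; start (x,ẋ)=(0.458478, 1.108770) → end (x,ẋ)=(1.207802, 3.101363)

1 0.4970 0.4585 1.1088
2 0.9050 1.2078 3.1014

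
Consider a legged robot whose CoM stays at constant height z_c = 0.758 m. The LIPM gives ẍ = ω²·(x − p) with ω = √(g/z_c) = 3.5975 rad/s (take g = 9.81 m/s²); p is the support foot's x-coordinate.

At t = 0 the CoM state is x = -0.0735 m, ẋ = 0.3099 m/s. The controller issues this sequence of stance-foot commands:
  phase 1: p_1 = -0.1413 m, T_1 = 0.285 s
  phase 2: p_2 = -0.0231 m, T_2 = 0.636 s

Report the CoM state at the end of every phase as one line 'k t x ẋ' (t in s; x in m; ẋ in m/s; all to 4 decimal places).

1 0.2850 0.0700 0.7838
2 0.9210 1.5030 5.5355

phase 1: p=-0.1413, T=0.285, ωT=1.025287, cosh=1.573295, sinh=1.214602; start (x,ẋ)=(-0.073500, 0.309900) → end (x,ẋ)=(0.069999, 0.783818)
phase 2: p=-0.0231, T=0.636, ωT=2.288010, cosh=4.978387, sinh=4.876919; start (x,ẋ)=(0.069999, 0.783818) → end (x,ẋ)=(1.502959, 5.535547)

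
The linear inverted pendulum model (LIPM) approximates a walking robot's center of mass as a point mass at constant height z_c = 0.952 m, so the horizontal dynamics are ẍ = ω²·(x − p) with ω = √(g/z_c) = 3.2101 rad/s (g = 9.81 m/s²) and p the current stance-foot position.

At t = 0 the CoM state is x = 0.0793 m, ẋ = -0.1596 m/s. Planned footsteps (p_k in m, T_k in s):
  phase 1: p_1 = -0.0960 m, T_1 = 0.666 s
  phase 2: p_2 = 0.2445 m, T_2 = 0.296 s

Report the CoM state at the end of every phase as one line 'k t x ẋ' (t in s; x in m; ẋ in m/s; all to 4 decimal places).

phase 1: p=-0.0960, T=0.666, ωT=2.137927, cosh=4.299866, sinh=4.181967; start (x,ẋ)=(0.079300, -0.159600) → end (x,ẋ)=(0.449847, 1.667062)
phase 2: p=0.2445, T=0.296, ωT=0.950190, cosh=1.486434, sinh=1.099766; start (x,ẋ)=(0.449847, 1.667062) → end (x,ẋ)=(1.120863, 3.202926)

1 0.6660 0.4498 1.6671
2 0.9620 1.1209 3.2029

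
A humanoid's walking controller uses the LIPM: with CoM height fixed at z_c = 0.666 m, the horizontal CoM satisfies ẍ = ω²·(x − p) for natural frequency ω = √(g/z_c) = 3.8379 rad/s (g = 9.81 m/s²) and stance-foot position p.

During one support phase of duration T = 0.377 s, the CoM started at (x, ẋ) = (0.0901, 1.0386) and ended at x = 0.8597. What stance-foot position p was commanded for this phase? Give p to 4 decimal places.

ωT = 3.8379·0.377 = 1.446888; cosh(ωT) = 2.242585, sinh(ωT) = 2.007284
x(T) = p + (x₀−p)·cosh(ωT) + (ẋ₀/ω)·sinh(ωT) ⇒ p·(1 − cosh) = x(T) − x₀·cosh − (ẋ₀/ω)·sinh
numerator   = 0.8597 − (0.0901)·2.242585 − (1.0386/3.8379)·2.007284 = 0.114438
denominator = 1 − 2.242585 = -1.242585
p = 0.114438 / -1.242585 = -0.0921

p = -0.0921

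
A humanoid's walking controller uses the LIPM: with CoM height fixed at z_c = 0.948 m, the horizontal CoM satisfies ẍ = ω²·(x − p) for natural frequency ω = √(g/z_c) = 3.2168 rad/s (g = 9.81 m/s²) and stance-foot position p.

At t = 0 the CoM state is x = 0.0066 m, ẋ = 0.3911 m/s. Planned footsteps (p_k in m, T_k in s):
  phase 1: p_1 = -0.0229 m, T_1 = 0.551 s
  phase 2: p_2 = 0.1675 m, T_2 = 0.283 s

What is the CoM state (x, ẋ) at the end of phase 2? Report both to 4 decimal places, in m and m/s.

phase 1: p=-0.0229, T=0.551, ωT=1.772457, cosh=3.027605, sinh=2.857690; start (x,ẋ)=(0.006600, 0.391100) → end (x,ẋ)=(0.413854, 1.455278)
phase 2: p=0.1675, T=0.283, ωT=0.910354, cosh=1.443792, sinh=1.041411; start (x,ẋ)=(0.413854, 1.455278) → end (x,ẋ)=(0.994317, 2.926407)

x = 0.9943, ẋ = 2.9264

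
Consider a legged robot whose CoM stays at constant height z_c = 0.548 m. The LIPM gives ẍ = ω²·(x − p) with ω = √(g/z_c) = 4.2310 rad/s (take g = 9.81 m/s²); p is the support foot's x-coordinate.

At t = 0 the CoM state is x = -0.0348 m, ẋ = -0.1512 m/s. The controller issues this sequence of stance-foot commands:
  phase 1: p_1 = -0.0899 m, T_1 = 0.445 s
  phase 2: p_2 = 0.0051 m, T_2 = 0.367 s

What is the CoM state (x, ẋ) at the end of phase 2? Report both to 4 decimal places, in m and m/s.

phase 1: p=-0.0899, T=0.445, ωT=1.882795, cosh=3.362006, sinh=3.209842; start (x,ẋ)=(-0.034800, -0.151200) → end (x,ẋ)=(-0.019361, 0.239969)
phase 2: p=0.0051, T=0.367, ωT=1.552777, cosh=2.468116, sinh=2.256456; start (x,ẋ)=(-0.019361, 0.239969) → end (x,ẋ)=(0.072706, 0.358739)

x = 0.0727, ẋ = 0.3587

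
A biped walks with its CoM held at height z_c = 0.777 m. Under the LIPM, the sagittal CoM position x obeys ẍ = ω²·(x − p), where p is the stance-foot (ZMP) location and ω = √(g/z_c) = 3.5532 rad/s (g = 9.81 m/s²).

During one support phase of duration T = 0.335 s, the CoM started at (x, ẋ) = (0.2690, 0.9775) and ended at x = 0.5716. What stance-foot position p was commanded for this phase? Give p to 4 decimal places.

p = 0.4045

ωT = 3.5532·0.335 = 1.190322; cosh(ωT) = 1.796132, sinh(ωT) = 1.492008
x(T) = p + (x₀−p)·cosh(ωT) + (ẋ₀/ω)·sinh(ωT) ⇒ p·(1 − cosh) = x(T) − x₀·cosh − (ẋ₀/ω)·sinh
numerator   = 0.5716 − (0.2690)·1.796132 − (0.9775/3.5532)·1.492008 = -0.322017
denominator = 1 − 1.796132 = -0.796132
p = -0.322017 / -0.796132 = 0.4045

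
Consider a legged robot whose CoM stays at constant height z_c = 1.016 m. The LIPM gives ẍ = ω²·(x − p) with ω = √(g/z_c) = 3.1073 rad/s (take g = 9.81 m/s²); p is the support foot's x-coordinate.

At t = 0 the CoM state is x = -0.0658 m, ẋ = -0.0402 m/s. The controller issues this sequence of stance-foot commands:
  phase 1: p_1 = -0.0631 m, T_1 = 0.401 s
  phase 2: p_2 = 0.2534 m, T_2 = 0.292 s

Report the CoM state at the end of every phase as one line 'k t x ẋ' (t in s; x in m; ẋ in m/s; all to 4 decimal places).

phase 1: p=-0.0631, T=0.401, ωT=1.246027, cosh=1.882075, sinh=1.594430; start (x,ẋ)=(-0.065800, -0.040200) → end (x,ẋ)=(-0.088809, -0.089036)
phase 2: p=0.2534, T=0.292, ωT=0.907332, cosh=1.440651, sinh=1.037051; start (x,ẋ)=(-0.088809, -0.089036) → end (x,ẋ)=(-0.269320, -1.231015)

1 0.4010 -0.0888 -0.0890
2 0.6930 -0.2693 -1.2310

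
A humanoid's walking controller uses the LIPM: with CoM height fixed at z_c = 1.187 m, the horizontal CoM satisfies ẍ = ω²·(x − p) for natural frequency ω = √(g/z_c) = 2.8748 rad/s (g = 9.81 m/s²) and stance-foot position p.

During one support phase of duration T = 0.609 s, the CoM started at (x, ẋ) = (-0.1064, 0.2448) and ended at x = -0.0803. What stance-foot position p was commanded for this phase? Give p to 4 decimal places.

ωT = 2.8748·0.609 = 1.750753; cosh(ωT) = 2.966291, sinh(ωT) = 2.792648
x(T) = p + (x₀−p)·cosh(ωT) + (ẋ₀/ω)·sinh(ωT) ⇒ p·(1 − cosh) = x(T) − x₀·cosh − (ẋ₀/ω)·sinh
numerator   = -0.0803 − (-0.1064)·2.966291 − (0.2448/2.8748)·2.792648 = -0.002491
denominator = 1 − 2.966291 = -1.966291
p = -0.002491 / -1.966291 = 0.0013

p = 0.0013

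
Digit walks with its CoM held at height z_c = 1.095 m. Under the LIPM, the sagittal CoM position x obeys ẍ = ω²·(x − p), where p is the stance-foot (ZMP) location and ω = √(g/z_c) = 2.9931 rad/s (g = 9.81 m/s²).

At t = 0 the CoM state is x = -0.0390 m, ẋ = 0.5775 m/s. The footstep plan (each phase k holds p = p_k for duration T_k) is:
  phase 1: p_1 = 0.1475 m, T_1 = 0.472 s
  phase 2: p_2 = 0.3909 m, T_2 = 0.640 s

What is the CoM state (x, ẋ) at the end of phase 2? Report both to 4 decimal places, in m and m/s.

x = -0.3704, ẋ = -2.1307

phase 1: p=0.1475, T=0.472, ωT=1.412743, cosh=2.175341, sinh=1.931866; start (x,ẋ)=(-0.039000, 0.577500) → end (x,ẋ)=(0.114541, 0.177866)
phase 2: p=0.3909, T=0.640, ωT=1.915584, cosh=3.469080, sinh=3.321824; start (x,ẋ)=(0.114541, 0.177866) → end (x,ẋ)=(-0.370412, -2.130687)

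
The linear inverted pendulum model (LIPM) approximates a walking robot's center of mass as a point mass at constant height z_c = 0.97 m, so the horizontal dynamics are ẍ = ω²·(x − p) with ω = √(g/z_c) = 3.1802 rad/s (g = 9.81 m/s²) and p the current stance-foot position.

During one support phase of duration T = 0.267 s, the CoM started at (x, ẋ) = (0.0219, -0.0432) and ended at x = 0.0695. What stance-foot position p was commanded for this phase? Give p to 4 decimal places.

p = -0.1364

ωT = 3.1802·0.267 = 0.849113; cosh(ωT) = 1.382684, sinh(ωT) = 0.954890
x(T) = p + (x₀−p)·cosh(ωT) + (ẋ₀/ω)·sinh(ωT) ⇒ p·(1 − cosh) = x(T) − x₀·cosh − (ẋ₀/ω)·sinh
numerator   = 0.0695 − (0.0219)·1.382684 − (-0.0432/3.1802)·0.954890 = 0.052190
denominator = 1 − 1.382684 = -0.382684
p = 0.052190 / -0.382684 = -0.1364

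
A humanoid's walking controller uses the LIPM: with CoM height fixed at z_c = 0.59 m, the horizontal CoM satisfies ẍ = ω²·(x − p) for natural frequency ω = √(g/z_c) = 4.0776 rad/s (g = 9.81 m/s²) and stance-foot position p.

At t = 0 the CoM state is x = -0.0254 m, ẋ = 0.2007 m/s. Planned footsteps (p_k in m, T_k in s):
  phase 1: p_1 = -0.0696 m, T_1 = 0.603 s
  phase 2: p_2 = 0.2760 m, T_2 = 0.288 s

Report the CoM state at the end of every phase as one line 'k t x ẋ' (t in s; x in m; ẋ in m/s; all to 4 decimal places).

1 0.6030 0.4763 2.2275
2 0.8910 1.4305 5.1434

phase 1: p=-0.0696, T=0.603, ωT=2.458793, cosh=5.888114, sinh=5.802576; start (x,ẋ)=(-0.025400, 0.200700) → end (x,ẋ)=(0.476258, 2.227542)
phase 2: p=0.2760, T=0.288, ωT=1.174349, cosh=1.772528, sinh=1.463507; start (x,ẋ)=(0.476258, 2.227542) → end (x,ẋ)=(1.430459, 5.143440)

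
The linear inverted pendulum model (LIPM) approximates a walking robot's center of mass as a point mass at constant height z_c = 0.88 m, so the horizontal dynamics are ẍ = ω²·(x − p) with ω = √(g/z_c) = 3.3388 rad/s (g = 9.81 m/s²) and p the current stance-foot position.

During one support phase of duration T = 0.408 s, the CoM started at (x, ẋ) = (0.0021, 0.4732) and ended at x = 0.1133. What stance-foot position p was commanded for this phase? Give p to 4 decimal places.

ωT = 3.3388·0.408 = 1.362230; cosh(ωT) = 2.080491, sinh(ωT) = 1.824402
x(T) = p + (x₀−p)·cosh(ωT) + (ẋ₀/ω)·sinh(ωT) ⇒ p·(1 − cosh) = x(T) − x₀·cosh − (ẋ₀/ω)·sinh
numerator   = 0.1133 − (0.0021)·2.080491 − (0.4732/3.3388)·1.824402 = -0.149637
denominator = 1 − 2.080491 = -1.080491
p = -0.149637 / -1.080491 = 0.1385

p = 0.1385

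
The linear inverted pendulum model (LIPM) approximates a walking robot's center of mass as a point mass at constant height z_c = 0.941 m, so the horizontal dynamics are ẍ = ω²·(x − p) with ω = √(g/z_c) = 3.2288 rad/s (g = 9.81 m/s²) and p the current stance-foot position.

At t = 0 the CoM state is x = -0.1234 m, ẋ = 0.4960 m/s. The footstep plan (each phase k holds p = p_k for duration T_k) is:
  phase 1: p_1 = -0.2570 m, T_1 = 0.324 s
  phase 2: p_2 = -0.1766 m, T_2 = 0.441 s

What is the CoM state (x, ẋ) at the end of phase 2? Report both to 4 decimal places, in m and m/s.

x = 1.3438, ẋ = 4.9770

phase 1: p=-0.2570, T=0.324, ωT=1.046131, cosh=1.598956, sinh=1.247661; start (x,ẋ)=(-0.123400, 0.496000) → end (x,ẋ)=(0.148283, 1.331283)
phase 2: p=-0.1766, T=0.441, ωT=1.423901, cosh=2.197032, sinh=1.956259; start (x,ẋ)=(0.148283, 1.331283) → end (x,ẋ)=(1.343773, 4.976950)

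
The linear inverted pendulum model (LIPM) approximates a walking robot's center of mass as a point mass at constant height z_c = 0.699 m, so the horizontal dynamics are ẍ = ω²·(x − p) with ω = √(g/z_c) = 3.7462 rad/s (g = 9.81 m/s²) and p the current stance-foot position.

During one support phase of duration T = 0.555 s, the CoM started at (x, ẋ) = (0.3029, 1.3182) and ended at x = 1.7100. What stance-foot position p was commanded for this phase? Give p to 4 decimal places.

p = 0.2957

ωT = 3.7462·0.555 = 2.079141; cosh(ωT) = 4.061317, sinh(ωT) = 3.936279
x(T) = p + (x₀−p)·cosh(ωT) + (ẋ₀/ω)·sinh(ωT) ⇒ p·(1 − cosh) = x(T) − x₀·cosh − (ẋ₀/ω)·sinh
numerator   = 1.7100 − (0.3029)·4.061317 − (1.3182/3.7462)·3.936279 = -0.905257
denominator = 1 − 4.061317 = -3.061317
p = -0.905257 / -3.061317 = 0.2957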